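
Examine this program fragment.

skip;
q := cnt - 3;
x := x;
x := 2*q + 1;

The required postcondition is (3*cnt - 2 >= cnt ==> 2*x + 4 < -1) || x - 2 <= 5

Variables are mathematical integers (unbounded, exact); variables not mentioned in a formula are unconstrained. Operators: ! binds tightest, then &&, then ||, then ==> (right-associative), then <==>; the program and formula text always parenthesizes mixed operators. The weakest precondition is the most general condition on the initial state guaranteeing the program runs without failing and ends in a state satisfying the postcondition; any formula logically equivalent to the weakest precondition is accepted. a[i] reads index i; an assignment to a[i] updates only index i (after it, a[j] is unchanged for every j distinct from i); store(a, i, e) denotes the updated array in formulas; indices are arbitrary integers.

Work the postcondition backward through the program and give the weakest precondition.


Working backward. After the program, the postcondition (3*cnt - 2 >= cnt ==> 2*x + 4 < -1) || x - 2 <= 5 must hold; in canonical form it is (2*cnt >= 2 ==> 2*x < -5) || x <= 7.
Before x := 2*q + 1: (2*cnt >= 2 ==> 4*q < -7) || 2*q <= 6
Before x := x: (2*cnt >= 2 ==> 4*q < -7) || 2*q <= 6
Before q := cnt - 3: (2*cnt >= 2 ==> 4*cnt < 5) || 2*cnt <= 12
Before skip: (2*cnt >= 2 ==> 4*cnt < 5) || 2*cnt <= 12
Answer: WP = (2*cnt >= 2 ==> 4*cnt < 5) || 2*cnt <= 12


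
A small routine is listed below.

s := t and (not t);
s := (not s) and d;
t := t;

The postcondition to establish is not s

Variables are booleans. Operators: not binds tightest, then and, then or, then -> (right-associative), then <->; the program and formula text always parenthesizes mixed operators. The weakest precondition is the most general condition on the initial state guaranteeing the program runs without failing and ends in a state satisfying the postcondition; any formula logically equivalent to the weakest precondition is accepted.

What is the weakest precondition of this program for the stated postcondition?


Working backward. After the program, not s must hold.
Before t := t: not s
Before s := (not s) and d: not ((not s) and d)
Before s := t and (not t): not d
Answer: WP = not d


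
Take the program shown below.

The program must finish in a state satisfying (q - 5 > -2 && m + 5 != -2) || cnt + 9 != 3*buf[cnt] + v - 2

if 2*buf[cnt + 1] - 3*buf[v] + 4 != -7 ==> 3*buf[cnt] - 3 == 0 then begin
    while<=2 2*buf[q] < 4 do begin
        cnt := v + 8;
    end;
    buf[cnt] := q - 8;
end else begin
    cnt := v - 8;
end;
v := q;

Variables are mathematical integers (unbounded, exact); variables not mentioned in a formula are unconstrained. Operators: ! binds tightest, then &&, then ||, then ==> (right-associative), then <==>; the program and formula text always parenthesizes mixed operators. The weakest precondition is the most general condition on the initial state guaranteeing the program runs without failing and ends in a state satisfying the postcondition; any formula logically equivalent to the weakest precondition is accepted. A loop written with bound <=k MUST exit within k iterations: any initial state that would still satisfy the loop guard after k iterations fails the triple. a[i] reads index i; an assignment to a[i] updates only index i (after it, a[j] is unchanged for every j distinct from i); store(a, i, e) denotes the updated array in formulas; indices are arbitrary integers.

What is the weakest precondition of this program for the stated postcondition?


Working backward. After the program, the postcondition (q - 5 > -2 && m + 5 != -2) || cnt + 9 != 3*buf[cnt] + v - 2 must hold; in canonical form it is (q > 3 && m != -7) || cnt != 3*buf[cnt] + v - 11.
Before v := q: (q > 3 && m != -7) || cnt != 3*buf[cnt] + q - 11
Then branch requires (2*buf[q] < 4 ==> ((2*buf[q] < 4 ==> ((!(2*buf[q] < 4)) && ((q > 3 && m != -7) || v != 3*store(buf, v + 8, q - 8)[v + 8] + q - 19))) && ((!(2*buf[q] < 4)) ==> ((q > 3 && m != -7) || v != 3*store(buf, v + 8, q - 8)[v + 8] + q - 19)))) && ((!(2*buf[q] < 4)) ==> ((q > 3 && m != -7) || cnt != 3*store(buf, cnt, q - 8)[cnt] + q - 11)); else branch requires (q > 3 && m != -7) || v != 3*buf[v - 8] + q - 3.
Before the if: ((2*buf[cnt + 1] != 3*buf[v] - 11 ==> 3*buf[cnt] == 3) ==> ((2*buf[q] < 4 ==> ((2*buf[q] < 4 ==> ((!(2*buf[q] < 4)) && ((q > 3 && m != -7) || v != 3*store(buf, v + 8, q - 8)[v + 8] + q - 19))) && ((!(2*buf[q] < 4)) ==> ((q > 3 && m != -7) || v != 3*store(buf, v + 8, q - 8)[v + 8] + q - 19)))) && ((!(2*buf[q] < 4)) ==> ((q > 3 && m != -7) || cnt != 3*store(buf, cnt, q - 8)[cnt] + q - 11)))) && ((!(2*buf[cnt + 1] != 3*buf[v] - 11 ==> 3*buf[cnt] == 3)) ==> ((q > 3 && m != -7) || v != 3*buf[v - 8] + q - 3))
Answer: WP = ((2*buf[cnt + 1] != 3*buf[v] - 11 ==> 3*buf[cnt] == 3) ==> ((2*buf[q] < 4 ==> ((2*buf[q] < 4 ==> ((!(2*buf[q] < 4)) && ((q > 3 && m != -7) || v != 3*store(buf, v + 8, q - 8)[v + 8] + q - 19))) && ((!(2*buf[q] < 4)) ==> ((q > 3 && m != -7) || v != 3*store(buf, v + 8, q - 8)[v + 8] + q - 19)))) && ((!(2*buf[q] < 4)) ==> ((q > 3 && m != -7) || cnt != 3*store(buf, cnt, q - 8)[cnt] + q - 11)))) && ((!(2*buf[cnt + 1] != 3*buf[v] - 11 ==> 3*buf[cnt] == 3)) ==> ((q > 3 && m != -7) || v != 3*buf[v - 8] + q - 3))


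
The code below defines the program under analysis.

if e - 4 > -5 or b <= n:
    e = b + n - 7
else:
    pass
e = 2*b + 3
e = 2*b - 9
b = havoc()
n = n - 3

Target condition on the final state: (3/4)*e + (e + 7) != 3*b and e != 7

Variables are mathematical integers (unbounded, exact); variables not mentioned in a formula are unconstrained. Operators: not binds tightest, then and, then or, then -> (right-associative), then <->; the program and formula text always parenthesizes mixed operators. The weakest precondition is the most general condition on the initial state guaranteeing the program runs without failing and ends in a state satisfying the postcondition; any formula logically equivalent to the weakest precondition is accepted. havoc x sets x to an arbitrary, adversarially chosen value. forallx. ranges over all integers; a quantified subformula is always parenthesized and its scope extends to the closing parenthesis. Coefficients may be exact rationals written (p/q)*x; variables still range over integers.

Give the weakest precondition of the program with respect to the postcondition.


Working backward. After the program, the postcondition (3/4)*e + (e + 7) != 3*b and e != 7 must hold; in canonical form it is (7/4)*e != 3*b - 7 and e != 7.
Before n := n - 3: (7/4)*e != 3*b - 7 and e != 7
Before havoc b: forall b_1. ((7/4)*e != 3*b_1 - 7 and e != 7)
Before e := 2*b - 9: forall b_1. ((7/2)*b != 3*b_1 + 35/4 and 2*b != 16)
Before e := 2*b + 3: forall b_1. ((7/2)*b != 3*b_1 + 35/4 and 2*b != 16)
Then branch requires forall b_1. ((7/2)*b != 3*b_1 + 35/4 and 2*b != 16); else branch requires forall b_1. ((7/2)*b != 3*b_1 + 35/4 and 2*b != 16).
Before the if: ((e > -1 or b <= n) -> (forall b_1. ((7/2)*b != 3*b_1 + 35/4 and 2*b != 16))) and ((not (e > -1 or b <= n)) -> (forall b_1. ((7/2)*b != 3*b_1 + 35/4 and 2*b != 16)))
Answer: WP = ((e > -1 or b <= n) -> (forall b_1. ((7/2)*b != 3*b_1 + 35/4 and 2*b != 16))) and ((not (e > -1 or b <= n)) -> (forall b_1. ((7/2)*b != 3*b_1 + 35/4 and 2*b != 16)))


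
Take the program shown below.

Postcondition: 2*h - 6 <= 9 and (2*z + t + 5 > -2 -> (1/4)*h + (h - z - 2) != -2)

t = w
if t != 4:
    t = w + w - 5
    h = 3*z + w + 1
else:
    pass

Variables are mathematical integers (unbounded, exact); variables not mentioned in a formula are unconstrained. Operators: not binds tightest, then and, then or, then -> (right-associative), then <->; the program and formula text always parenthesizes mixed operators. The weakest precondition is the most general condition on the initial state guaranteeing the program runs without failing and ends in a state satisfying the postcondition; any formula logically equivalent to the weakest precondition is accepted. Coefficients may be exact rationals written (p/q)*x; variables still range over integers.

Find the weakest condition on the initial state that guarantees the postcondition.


Working backward. After the program, the postcondition 2*h - 6 <= 9 and (2*z + t + 5 > -2 -> (1/4)*h + (h - z - 2) != -2) must hold; in canonical form it is 2*h <= 15 and (t + 2*z > -7 -> (5/4)*h != z).
Then branch requires 2*w + 6*z <= 13 and (2*w + 2*z > -2 -> (5/4)*w + (11/4)*z != -5/4); else branch requires 2*h <= 15 and (t + 2*z > -7 -> (5/4)*h != z).
Before the if: (t != 4 -> (2*w + 6*z <= 13 and (2*w + 2*z > -2 -> (5/4)*w + (11/4)*z != -5/4))) and ((not (t != 4)) -> (2*h <= 15 and (t + 2*z > -7 -> (5/4)*h != z)))
Before t := w: (w != 4 -> (2*w + 6*z <= 13 and (2*w + 2*z > -2 -> (5/4)*w + (11/4)*z != -5/4))) and ((not (w != 4)) -> (2*h <= 15 and (w + 2*z > -7 -> (5/4)*h != z)))
Answer: WP = (w != 4 -> (2*w + 6*z <= 13 and (2*w + 2*z > -2 -> (5/4)*w + (11/4)*z != -5/4))) and ((not (w != 4)) -> (2*h <= 15 and (w + 2*z > -7 -> (5/4)*h != z)))


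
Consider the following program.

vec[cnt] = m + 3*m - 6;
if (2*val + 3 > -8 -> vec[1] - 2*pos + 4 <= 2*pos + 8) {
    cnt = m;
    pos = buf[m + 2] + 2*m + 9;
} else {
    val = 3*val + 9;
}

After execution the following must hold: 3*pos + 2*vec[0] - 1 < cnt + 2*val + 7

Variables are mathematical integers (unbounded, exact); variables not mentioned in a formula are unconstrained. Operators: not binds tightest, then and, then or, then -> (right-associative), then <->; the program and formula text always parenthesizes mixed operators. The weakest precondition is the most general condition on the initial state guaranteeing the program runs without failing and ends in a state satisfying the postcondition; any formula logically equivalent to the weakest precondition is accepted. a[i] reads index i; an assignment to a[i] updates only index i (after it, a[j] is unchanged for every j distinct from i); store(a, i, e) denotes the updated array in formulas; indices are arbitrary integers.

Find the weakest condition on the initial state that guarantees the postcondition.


Working backward. After the program, the postcondition 3*pos + 2*vec[0] - 1 < cnt + 2*val + 7 must hold; in canonical form it is 2*vec[0] + 3*pos < cnt + 2*val + 8.
Then branch requires 3*buf[m + 2] + 2*vec[0] + 5*m < 2*val - 19; else branch requires 2*vec[0] + 3*pos < cnt + 6*val + 26.
Before the if: ((2*val > -11 -> vec[1] <= 4*pos + 4) -> 3*buf[m + 2] + 2*vec[0] + 5*m < 2*val - 19) and ((not (2*val > -11 -> vec[1] <= 4*pos + 4)) -> 2*vec[0] + 3*pos < cnt + 6*val + 26)
Before vec[cnt] := m + 3*m - 6: ((2*val > -11 -> store(vec, cnt, 4*m - 6)[1] <= 4*pos + 4) -> 3*buf[m + 2] + 2*store(vec, cnt, 4*m - 6)[0] + 5*m < 2*val - 19) and ((not (2*val > -11 -> store(vec, cnt, 4*m - 6)[1] <= 4*pos + 4)) -> 2*store(vec, cnt, 4*m - 6)[0] + 3*pos < cnt + 6*val + 26)
Answer: WP = ((2*val > -11 -> store(vec, cnt, 4*m - 6)[1] <= 4*pos + 4) -> 3*buf[m + 2] + 2*store(vec, cnt, 4*m - 6)[0] + 5*m < 2*val - 19) and ((not (2*val > -11 -> store(vec, cnt, 4*m - 6)[1] <= 4*pos + 4)) -> 2*store(vec, cnt, 4*m - 6)[0] + 3*pos < cnt + 6*val + 26)


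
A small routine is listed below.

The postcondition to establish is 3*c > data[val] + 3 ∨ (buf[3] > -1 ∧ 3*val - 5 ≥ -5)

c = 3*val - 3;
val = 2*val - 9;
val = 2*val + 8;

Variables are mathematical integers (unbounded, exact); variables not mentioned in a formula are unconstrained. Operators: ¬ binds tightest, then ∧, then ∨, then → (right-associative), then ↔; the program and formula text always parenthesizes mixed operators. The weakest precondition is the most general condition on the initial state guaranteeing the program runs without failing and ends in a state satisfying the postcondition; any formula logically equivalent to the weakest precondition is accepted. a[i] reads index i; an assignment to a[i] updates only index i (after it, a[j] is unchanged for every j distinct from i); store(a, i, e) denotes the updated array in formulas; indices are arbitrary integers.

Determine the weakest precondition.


Working backward. After the program, the postcondition 3*c > data[val] + 3 ∨ (buf[3] > -1 ∧ 3*val - 5 ≥ -5) must hold; in canonical form it is 3*c > data[val] + 3 ∨ (buf[3] > -1 ∧ 3*val ≥ 0).
Before val := 2*val + 8: 3*c > data[2*val + 8] + 3 ∨ (buf[3] > -1 ∧ 6*val ≥ -24)
Before val := 2*val - 9: 3*c > data[4*val - 10] + 3 ∨ (buf[3] > -1 ∧ 12*val ≥ 30)
Before c := 3*val - 3: 9*val > data[4*val - 10] + 12 ∨ (buf[3] > -1 ∧ 12*val ≥ 30)
Answer: WP = 9*val > data[4*val - 10] + 12 ∨ (buf[3] > -1 ∧ 12*val ≥ 30)


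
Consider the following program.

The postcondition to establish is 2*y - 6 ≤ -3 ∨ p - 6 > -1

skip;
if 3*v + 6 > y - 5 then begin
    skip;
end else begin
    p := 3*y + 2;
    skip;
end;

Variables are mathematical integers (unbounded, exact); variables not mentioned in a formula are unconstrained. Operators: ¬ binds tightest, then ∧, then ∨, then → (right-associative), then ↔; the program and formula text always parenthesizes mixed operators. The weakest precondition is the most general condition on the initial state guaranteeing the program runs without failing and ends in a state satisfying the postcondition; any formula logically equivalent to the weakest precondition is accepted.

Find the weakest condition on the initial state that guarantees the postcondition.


Working backward. After the program, the postcondition 2*y - 6 ≤ -3 ∨ p - 6 > -1 must hold; in canonical form it is 2*y ≤ 3 ∨ p > 5.
Then branch requires 2*y ≤ 3 ∨ p > 5; else branch requires 2*y ≤ 3 ∨ 3*y > 3.
Before the if: (3*v > y - 11 → (2*y ≤ 3 ∨ p > 5)) ∧ ((¬(3*v > y - 11)) → (2*y ≤ 3 ∨ 3*y > 3))
Before skip: (3*v > y - 11 → (2*y ≤ 3 ∨ p > 5)) ∧ ((¬(3*v > y - 11)) → (2*y ≤ 3 ∨ 3*y > 3))
Answer: WP = (3*v > y - 11 → (2*y ≤ 3 ∨ p > 5)) ∧ ((¬(3*v > y - 11)) → (2*y ≤ 3 ∨ 3*y > 3))


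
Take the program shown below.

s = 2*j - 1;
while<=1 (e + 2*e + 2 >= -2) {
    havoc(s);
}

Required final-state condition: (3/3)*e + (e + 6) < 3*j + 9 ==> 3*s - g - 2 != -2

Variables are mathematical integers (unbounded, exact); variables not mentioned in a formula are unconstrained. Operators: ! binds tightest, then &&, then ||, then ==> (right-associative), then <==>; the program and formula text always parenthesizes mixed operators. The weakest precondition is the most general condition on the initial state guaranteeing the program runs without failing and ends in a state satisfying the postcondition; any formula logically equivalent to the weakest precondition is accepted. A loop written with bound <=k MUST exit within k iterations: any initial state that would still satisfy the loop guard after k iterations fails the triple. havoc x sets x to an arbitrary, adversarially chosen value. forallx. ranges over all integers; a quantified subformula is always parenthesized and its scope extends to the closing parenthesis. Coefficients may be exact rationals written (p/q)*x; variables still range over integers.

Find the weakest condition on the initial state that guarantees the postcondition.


Working backward. After the program, the postcondition (3/3)*e + (e + 6) < 3*j + 9 ==> 3*s - g - 2 != -2 must hold; in canonical form it is 2*e < 3*j + 3 ==> 3*s != g.
Before the loop (bound <=1), unroll the exhaustion recursion (WP_0 = exit-now case; WP_j = one more guarded iteration, up to j = 1):
  WP_0: (!(3*e >= -4)) && (2*e < 3*j + 3 ==> 3*s != g)
  WP_1: (3*e >= -4 ==> (forall s_1. ((!(3*e >= -4)) && (2*e < 3*j + 3 ==> 3*s_1 != g)))) && ((!(3*e >= -4)) ==> (2*e < 3*j + 3 ==> 3*s != g))
So before the loop: (3*e >= -4 ==> (forall s_1. ((!(3*e >= -4)) && (2*e < 3*j + 3 ==> 3*s_1 != g)))) && ((!(3*e >= -4)) ==> (2*e < 3*j + 3 ==> 3*s != g))
Before s := 2*j - 1: (3*e >= -4 ==> (forall s_1. ((!(3*e >= -4)) && (2*e < 3*j + 3 ==> 3*s_1 != g)))) && ((!(3*e >= -4)) ==> (2*e < 3*j + 3 ==> 6*j != g + 3))
Answer: WP = (3*e >= -4 ==> (forall s_1. ((!(3*e >= -4)) && (2*e < 3*j + 3 ==> 3*s_1 != g)))) && ((!(3*e >= -4)) ==> (2*e < 3*j + 3 ==> 6*j != g + 3))


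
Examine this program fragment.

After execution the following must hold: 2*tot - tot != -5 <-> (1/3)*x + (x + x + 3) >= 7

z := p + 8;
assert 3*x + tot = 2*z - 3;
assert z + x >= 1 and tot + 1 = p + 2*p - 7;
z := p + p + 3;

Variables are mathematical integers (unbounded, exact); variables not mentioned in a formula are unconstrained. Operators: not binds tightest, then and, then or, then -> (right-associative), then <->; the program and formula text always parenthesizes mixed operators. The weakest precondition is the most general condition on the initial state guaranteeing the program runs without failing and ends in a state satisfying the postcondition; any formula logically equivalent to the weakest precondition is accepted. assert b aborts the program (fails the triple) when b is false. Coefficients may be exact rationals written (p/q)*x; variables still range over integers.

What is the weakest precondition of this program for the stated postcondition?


Working backward. After the program, the postcondition 2*tot - tot != -5 <-> (1/3)*x + (x + x + 3) >= 7 must hold; in canonical form it is tot != -5 <-> (7/3)*x >= 4.
Before z := p + p + 3: tot != -5 <-> (7/3)*x >= 4
Before assert z + x >= 1 and tot + 1 = p + 2*p - 7: x + z >= 1 and tot = 3*p - 8 and (tot != -5 <-> (7/3)*x >= 4)
Before assert 3*x + tot = 2*z - 3: tot + 3*x = 2*z - 3 and x + z >= 1 and tot = 3*p - 8 and (tot != -5 <-> (7/3)*x >= 4)
Before z := p + 8: tot + 3*x = 2*p + 13 and p + x >= -7 and tot = 3*p - 8 and (tot != -5 <-> (7/3)*x >= 4)
Answer: WP = tot + 3*x = 2*p + 13 and p + x >= -7 and tot = 3*p - 8 and (tot != -5 <-> (7/3)*x >= 4)


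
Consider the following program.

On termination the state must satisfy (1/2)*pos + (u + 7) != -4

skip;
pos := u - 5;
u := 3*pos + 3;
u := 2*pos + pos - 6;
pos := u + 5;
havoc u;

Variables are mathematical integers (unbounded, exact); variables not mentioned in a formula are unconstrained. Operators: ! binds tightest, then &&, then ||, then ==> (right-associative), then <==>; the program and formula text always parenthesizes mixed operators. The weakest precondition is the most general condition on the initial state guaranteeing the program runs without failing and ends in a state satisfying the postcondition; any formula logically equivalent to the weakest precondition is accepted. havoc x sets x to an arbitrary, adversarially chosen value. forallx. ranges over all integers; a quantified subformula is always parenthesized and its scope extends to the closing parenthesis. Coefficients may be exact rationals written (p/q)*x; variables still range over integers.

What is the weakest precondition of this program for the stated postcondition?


Working backward. After the program, the postcondition (1/2)*pos + (u + 7) != -4 must hold; in canonical form it is (1/2)*pos + u != -11.
Before havoc u: forall u_1. (1/2)*pos + u_1 != -11
Before pos := u + 5: forall u_1. (1/2)*u + u_1 != -27/2
Before u := 2*pos + pos - 6: forall u_1. (3/2)*pos + u_1 != -21/2
Before u := 3*pos + 3: forall u_1. (3/2)*pos + u_1 != -21/2
Before pos := u - 5: forall u_1. (3/2)*u + u_1 != -3
Before skip: forall u_1. (3/2)*u + u_1 != -3
Answer: WP = forall u_1. (3/2)*u + u_1 != -3


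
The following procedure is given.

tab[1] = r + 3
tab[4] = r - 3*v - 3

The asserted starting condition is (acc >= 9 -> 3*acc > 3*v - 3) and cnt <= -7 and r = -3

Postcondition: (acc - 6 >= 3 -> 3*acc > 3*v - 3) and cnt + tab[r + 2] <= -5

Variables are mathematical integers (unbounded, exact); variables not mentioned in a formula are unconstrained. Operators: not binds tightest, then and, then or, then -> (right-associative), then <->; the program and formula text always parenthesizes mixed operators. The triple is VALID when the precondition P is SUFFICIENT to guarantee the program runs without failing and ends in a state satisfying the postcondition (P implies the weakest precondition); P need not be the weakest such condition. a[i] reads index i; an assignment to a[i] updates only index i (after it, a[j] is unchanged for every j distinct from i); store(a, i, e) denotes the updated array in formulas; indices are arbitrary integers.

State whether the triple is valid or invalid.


Working backward. After the program, the postcondition (acc - 6 >= 3 -> 3*acc > 3*v - 3) and cnt + tab[r + 2] <= -5 must hold; in canonical form it is (acc >= 9 -> 3*acc > 3*v - 3) and tab[r + 2] + cnt <= -5.
Before tab[4] := r - 3*v - 3: (acc >= 9 -> 3*acc > 3*v - 3) and store(tab, 4, r - 3*v - 3)[r + 2] + cnt <= -5
Before tab[1] := r + 3: (acc >= 9 -> 3*acc > 3*v - 3) and store(store(tab, 1, r + 3), 4, r - 3*v - 3)[r + 2] + cnt <= -5
The weakest precondition is (acc >= 9 -> 3*acc > 3*v - 3) and store(store(tab, 1, r + 3), 4, r - 3*v - 3)[r + 2] + cnt <= -5.
Check whether (acc >= 9 -> 3*acc > 3*v - 3) and cnt <= -7 and r = -3 implies it.
Countermodel: at the initial state acc = 0, cnt = -7, r = -3, tab = {[-1] = 3, [1] = 3, [4] = 3, elsewhere 3}, v = 0, the precondition holds but the weakest precondition fails.
Answer: invalid


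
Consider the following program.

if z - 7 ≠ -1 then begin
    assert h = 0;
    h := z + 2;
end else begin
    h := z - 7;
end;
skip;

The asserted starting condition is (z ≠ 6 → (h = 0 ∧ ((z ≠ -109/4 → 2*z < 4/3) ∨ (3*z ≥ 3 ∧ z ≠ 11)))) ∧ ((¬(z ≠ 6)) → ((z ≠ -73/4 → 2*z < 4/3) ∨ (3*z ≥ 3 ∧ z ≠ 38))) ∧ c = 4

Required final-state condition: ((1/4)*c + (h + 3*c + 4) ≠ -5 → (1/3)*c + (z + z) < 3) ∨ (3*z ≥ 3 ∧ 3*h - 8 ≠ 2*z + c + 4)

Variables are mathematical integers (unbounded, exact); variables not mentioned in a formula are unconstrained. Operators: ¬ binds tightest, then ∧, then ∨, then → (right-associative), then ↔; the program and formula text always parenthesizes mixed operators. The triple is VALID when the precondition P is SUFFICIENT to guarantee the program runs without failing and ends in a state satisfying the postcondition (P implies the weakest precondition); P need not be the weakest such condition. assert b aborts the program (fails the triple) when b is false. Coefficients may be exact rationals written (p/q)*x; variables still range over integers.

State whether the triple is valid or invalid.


Working backward. After the program, the postcondition ((1/4)*c + (h + 3*c + 4) ≠ -5 → (1/3)*c + (z + z) < 3) ∨ (3*z ≥ 3 ∧ 3*h - 8 ≠ 2*z + c + 4) must hold; in canonical form it is ((13/4)*c + h ≠ -9 → (1/3)*c + 2*z < 3) ∨ (3*z ≥ 3 ∧ 3*h ≠ c + 2*z + 12).
Before skip: ((13/4)*c + h ≠ -9 → (1/3)*c + 2*z < 3) ∨ (3*z ≥ 3 ∧ 3*h ≠ c + 2*z + 12)
Then branch requires h = 0 ∧ (((13/4)*c + z ≠ -11 → (1/3)*c + 2*z < 3) ∨ (3*z ≥ 3 ∧ z ≠ c + 6)); else branch requires ((13/4)*c + z ≠ -2 → (1/3)*c + 2*z < 3) ∨ (3*z ≥ 3 ∧ z ≠ c + 33).
Before the if: (z ≠ 6 → (h = 0 ∧ (((13/4)*c + z ≠ -11 → (1/3)*c + 2*z < 3) ∨ (3*z ≥ 3 ∧ z ≠ c + 6)))) ∧ ((¬(z ≠ 6)) → (((13/4)*c + z ≠ -2 → (1/3)*c + 2*z < 3) ∨ (3*z ≥ 3 ∧ z ≠ c + 33)))
The weakest precondition is (z ≠ 6 → (h = 0 ∧ (((13/4)*c + z ≠ -11 → (1/3)*c + 2*z < 3) ∨ (3*z ≥ 3 ∧ z ≠ c + 6)))) ∧ ((¬(z ≠ 6)) → (((13/4)*c + z ≠ -2 → (1/3)*c + 2*z < 3) ∨ (3*z ≥ 3 ∧ z ≠ c + 33))).
Check whether (z ≠ 6 → (h = 0 ∧ ((z ≠ -109/4 → 2*z < 4/3) ∨ (3*z ≥ 3 ∧ z ≠ 11)))) ∧ ((¬(z ≠ 6)) → ((z ≠ -73/4 → 2*z < 4/3) ∨ (3*z ≥ 3 ∧ z ≠ 38))) ∧ c = 4 implies it.
Countermodel: at the initial state c = 4, h = 0, z = 10, the precondition holds but the weakest precondition fails.
Answer: invalid


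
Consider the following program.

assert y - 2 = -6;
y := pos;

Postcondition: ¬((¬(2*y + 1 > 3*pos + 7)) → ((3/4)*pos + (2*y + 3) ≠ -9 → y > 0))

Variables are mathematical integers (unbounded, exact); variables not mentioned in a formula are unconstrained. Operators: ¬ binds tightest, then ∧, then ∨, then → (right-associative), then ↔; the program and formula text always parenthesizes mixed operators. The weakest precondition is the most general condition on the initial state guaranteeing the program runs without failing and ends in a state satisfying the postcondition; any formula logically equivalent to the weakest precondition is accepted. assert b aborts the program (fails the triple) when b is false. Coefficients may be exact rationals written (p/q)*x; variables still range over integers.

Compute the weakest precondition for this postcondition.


Working backward. After the program, the postcondition ¬((¬(2*y + 1 > 3*pos + 7)) → ((3/4)*pos + (2*y + 3) ≠ -9 → y > 0)) must hold; in canonical form it is ¬((¬(2*y > 3*pos + 6)) → ((3/4)*pos + 2*y ≠ -12 → y > 0)).
Before y := pos: ¬((¬(pos < -6)) → ((11/4)*pos ≠ -12 → pos > 0))
Before assert y - 2 = -6: y = -4 ∧ (¬((¬(pos < -6)) → ((11/4)*pos ≠ -12 → pos > 0)))
Answer: WP = y = -4 ∧ (¬((¬(pos < -6)) → ((11/4)*pos ≠ -12 → pos > 0)))


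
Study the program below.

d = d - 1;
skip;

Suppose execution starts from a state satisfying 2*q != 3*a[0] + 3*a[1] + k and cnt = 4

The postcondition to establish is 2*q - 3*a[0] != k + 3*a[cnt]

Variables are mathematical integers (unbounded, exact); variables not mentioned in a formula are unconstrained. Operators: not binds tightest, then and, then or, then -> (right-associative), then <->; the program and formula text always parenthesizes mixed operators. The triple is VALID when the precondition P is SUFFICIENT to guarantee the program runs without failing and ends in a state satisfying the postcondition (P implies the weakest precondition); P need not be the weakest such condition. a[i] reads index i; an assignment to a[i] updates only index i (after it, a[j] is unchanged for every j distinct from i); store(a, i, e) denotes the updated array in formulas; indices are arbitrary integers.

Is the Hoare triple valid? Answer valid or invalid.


Working backward. After the program, the postcondition 2*q - 3*a[0] != k + 3*a[cnt] must hold; in canonical form it is 2*q != 3*a[0] + 3*a[cnt] + k.
Before skip: 2*q != 3*a[0] + 3*a[cnt] + k
Before d := d - 1: 2*q != 3*a[0] + 3*a[cnt] + k
The weakest precondition is 2*q != 3*a[0] + 3*a[cnt] + k.
Check whether 2*q != 3*a[0] + 3*a[1] + k and cnt = 4 implies it.
Countermodel: at the initial state a = {[0] = -1, [1] = -1, [4] = 0, elsewhere -1}, cnt = 4, k = 3, q = 0, the precondition holds but the weakest precondition fails.
Answer: invalid


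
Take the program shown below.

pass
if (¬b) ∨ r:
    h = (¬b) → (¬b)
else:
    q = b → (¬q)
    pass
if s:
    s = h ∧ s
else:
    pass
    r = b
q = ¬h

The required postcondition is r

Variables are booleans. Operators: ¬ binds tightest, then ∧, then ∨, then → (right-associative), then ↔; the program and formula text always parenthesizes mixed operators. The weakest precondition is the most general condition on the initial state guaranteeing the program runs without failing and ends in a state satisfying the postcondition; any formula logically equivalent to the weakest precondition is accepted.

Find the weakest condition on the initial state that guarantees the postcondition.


Working backward. After the program, r must hold.
Before q := ¬h: r
Then branch requires r; else branch requires b.
Before the if: (s → r) ∧ ((¬s) → b)
Then branch requires (s → r) ∧ ((¬s) → b); else branch requires (s → r) ∧ ((¬s) → b).
Before the if: (((¬b) ∨ r) → ((s → r) ∧ ((¬s) → b))) ∧ ((¬((¬b) ∨ r)) → ((s → r) ∧ ((¬s) → b)))
Before skip: (((¬b) ∨ r) → ((s → r) ∧ ((¬s) → b))) ∧ ((¬((¬b) ∨ r)) → ((s → r) ∧ ((¬s) → b)))
Answer: WP = (((¬b) ∨ r) → ((s → r) ∧ ((¬s) → b))) ∧ ((¬((¬b) ∨ r)) → ((s → r) ∧ ((¬s) → b)))


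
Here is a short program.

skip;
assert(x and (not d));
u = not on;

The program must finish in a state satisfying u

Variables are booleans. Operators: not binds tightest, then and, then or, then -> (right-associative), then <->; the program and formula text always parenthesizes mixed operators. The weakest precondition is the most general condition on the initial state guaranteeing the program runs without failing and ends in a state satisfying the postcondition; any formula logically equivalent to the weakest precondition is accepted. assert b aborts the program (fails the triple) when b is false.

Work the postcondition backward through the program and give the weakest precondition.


Working backward. After the program, u must hold.
Before u := not on: not on
Before assert x and (not d): x and (not d) and (not on)
Before skip: x and (not d) and (not on)
Answer: WP = x and (not d) and (not on)


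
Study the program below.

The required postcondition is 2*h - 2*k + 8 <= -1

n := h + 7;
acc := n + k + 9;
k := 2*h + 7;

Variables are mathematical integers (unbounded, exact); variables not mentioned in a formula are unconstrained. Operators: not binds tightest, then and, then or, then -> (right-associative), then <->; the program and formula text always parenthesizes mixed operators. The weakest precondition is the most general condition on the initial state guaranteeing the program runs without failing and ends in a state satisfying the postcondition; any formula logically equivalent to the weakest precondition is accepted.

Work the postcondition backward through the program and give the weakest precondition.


Working backward. After the program, the postcondition 2*h - 2*k + 8 <= -1 must hold; in canonical form it is 2*h <= 2*k - 9.
Before k := 2*h + 7: 2*h >= -5
Before acc := n + k + 9: 2*h >= -5
Before n := h + 7: 2*h >= -5
Answer: WP = 2*h >= -5


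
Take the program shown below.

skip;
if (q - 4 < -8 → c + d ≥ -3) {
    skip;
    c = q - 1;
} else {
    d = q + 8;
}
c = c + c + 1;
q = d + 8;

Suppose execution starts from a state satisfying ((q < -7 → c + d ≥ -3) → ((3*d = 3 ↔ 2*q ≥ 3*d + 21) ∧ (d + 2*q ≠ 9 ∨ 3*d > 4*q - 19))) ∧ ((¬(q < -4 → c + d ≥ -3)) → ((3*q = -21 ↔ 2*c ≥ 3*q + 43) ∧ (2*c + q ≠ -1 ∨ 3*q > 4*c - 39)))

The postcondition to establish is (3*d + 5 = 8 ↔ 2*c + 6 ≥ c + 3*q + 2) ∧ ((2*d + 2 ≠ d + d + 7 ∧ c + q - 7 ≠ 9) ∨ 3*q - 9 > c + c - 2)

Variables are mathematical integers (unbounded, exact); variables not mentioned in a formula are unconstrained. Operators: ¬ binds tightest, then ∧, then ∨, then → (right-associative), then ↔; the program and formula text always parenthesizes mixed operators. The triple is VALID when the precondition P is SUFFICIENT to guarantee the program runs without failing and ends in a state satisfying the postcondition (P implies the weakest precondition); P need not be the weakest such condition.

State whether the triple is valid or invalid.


Working backward. After the program, the postcondition (3*d + 5 = 8 ↔ 2*c + 6 ≥ c + 3*q + 2) ∧ ((2*d + 2 ≠ d + d + 7 ∧ c + q - 7 ≠ 9) ∨ 3*q - 9 > c + c - 2) must hold; in canonical form it is (3*d = 3 ↔ c ≥ 3*q - 4) ∧ (c + q ≠ 16 ∨ 3*q > 2*c + 7).
Before q := d + 8: (3*d = 3 ↔ c ≥ 3*d + 20) ∧ (c + d ≠ 8 ∨ 3*d > 2*c - 17)
Before c := c + c + 1: (3*d = 3 ↔ 2*c ≥ 3*d + 19) ∧ (2*c + d ≠ 7 ∨ 3*d > 4*c - 15)
Then branch requires (3*d = 3 ↔ 2*q ≥ 3*d + 21) ∧ (d + 2*q ≠ 9 ∨ 3*d > 4*q - 19); else branch requires (3*q = -21 ↔ 2*c ≥ 3*q + 43) ∧ (2*c + q ≠ -1 ∨ 3*q > 4*c - 39).
Before the if: ((q < -4 → c + d ≥ -3) → ((3*d = 3 ↔ 2*q ≥ 3*d + 21) ∧ (d + 2*q ≠ 9 ∨ 3*d > 4*q - 19))) ∧ ((¬(q < -4 → c + d ≥ -3)) → ((3*q = -21 ↔ 2*c ≥ 3*q + 43) ∧ (2*c + q ≠ -1 ∨ 3*q > 4*c - 39)))
Before skip: ((q < -4 → c + d ≥ -3) → ((3*d = 3 ↔ 2*q ≥ 3*d + 21) ∧ (d + 2*q ≠ 9 ∨ 3*d > 4*q - 19))) ∧ ((¬(q < -4 → c + d ≥ -3)) → ((3*q = -21 ↔ 2*c ≥ 3*q + 43) ∧ (2*c + q ≠ -1 ∨ 3*q > 4*c - 39)))
The weakest precondition is ((q < -4 → c + d ≥ -3) → ((3*d = 3 ↔ 2*q ≥ 3*d + 21) ∧ (d + 2*q ≠ 9 ∨ 3*d > 4*q - 19))) ∧ ((¬(q < -4 → c + d ≥ -3)) → ((3*q = -21 ↔ 2*c ≥ 3*q + 43) ∧ (2*c + q ≠ -1 ∨ 3*q > 4*c - 39))).
Check whether ((q < -7 → c + d ≥ -3) → ((3*d = 3 ↔ 2*q ≥ 3*d + 21) ∧ (d + 2*q ≠ 9 ∨ 3*d > 4*q - 19))) ∧ ((¬(q < -4 → c + d ≥ -3)) → ((3*q = -21 ↔ 2*c ≥ 3*q + 43) ∧ (2*c + q ≠ -1 ∨ 3*q > 4*c - 39))) implies it.
Every state satisfying the precondition satisfies the weakest precondition: the implication holds.
Answer: valid


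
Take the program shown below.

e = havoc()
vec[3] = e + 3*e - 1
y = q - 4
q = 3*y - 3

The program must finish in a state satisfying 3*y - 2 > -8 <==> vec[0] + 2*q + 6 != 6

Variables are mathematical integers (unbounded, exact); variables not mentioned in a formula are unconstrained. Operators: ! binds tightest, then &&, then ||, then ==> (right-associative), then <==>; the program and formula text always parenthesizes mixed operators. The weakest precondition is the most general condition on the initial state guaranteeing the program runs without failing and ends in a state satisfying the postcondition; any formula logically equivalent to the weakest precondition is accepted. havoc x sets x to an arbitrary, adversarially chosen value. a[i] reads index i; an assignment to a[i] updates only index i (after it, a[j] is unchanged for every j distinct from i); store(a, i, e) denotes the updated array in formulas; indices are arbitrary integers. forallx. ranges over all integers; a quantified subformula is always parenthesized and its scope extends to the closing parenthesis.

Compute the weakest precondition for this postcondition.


Working backward. After the program, the postcondition 3*y - 2 > -8 <==> vec[0] + 2*q + 6 != 6 must hold; in canonical form it is 3*y > -6 <==> vec[0] + 2*q != 0.
Before q := 3*y - 3: 3*y > -6 <==> vec[0] + 6*y != 6
Before y := q - 4: 3*q > 6 <==> vec[0] + 6*q != 30
Before vec[3] := e + 3*e - 1: 3*q > 6 <==> vec[0] + 6*q != 30
Before havoc e: 3*q > 6 <==> vec[0] + 6*q != 30
Answer: WP = 3*q > 6 <==> vec[0] + 6*q != 30


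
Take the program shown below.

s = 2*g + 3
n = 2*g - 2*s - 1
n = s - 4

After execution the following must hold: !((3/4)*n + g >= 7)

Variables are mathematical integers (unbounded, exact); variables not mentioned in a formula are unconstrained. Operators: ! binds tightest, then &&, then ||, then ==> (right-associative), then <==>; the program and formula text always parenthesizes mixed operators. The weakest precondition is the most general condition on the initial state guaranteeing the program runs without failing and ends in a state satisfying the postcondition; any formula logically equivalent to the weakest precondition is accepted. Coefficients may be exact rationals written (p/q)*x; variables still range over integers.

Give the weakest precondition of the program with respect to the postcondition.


Working backward. After the program, the postcondition !((3/4)*n + g >= 7) must hold; in canonical form it is !(g + (3/4)*n >= 7).
Before n := s - 4: !(g + (3/4)*s >= 10)
Before n := 2*g - 2*s - 1: !(g + (3/4)*s >= 10)
Before s := 2*g + 3: !((5/2)*g >= 31/4)
Answer: WP = !((5/2)*g >= 31/4)


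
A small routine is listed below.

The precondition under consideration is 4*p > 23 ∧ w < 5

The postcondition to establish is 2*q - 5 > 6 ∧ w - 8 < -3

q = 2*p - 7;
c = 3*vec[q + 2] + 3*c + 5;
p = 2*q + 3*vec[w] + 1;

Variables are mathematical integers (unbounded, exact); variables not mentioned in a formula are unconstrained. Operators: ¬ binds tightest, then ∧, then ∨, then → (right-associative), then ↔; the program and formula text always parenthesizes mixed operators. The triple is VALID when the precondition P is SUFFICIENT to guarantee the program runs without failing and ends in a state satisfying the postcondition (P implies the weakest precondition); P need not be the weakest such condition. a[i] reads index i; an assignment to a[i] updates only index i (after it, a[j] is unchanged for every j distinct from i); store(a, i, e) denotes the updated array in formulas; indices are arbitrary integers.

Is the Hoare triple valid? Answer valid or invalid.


Working backward. After the program, the postcondition 2*q - 5 > 6 ∧ w - 8 < -3 must hold; in canonical form it is 2*q > 11 ∧ w < 5.
Before p := 2*q + 3*vec[w] + 1: 2*q > 11 ∧ w < 5
Before c := 3*vec[q + 2] + 3*c + 5: 2*q > 11 ∧ w < 5
Before q := 2*p - 7: 4*p > 25 ∧ w < 5
The weakest precondition is 4*p > 25 ∧ w < 5.
Check whether 4*p > 23 ∧ w < 5 implies it.
Countermodel: at the initial state p = 6, w = 4, the precondition holds but the weakest precondition fails.
Answer: invalid


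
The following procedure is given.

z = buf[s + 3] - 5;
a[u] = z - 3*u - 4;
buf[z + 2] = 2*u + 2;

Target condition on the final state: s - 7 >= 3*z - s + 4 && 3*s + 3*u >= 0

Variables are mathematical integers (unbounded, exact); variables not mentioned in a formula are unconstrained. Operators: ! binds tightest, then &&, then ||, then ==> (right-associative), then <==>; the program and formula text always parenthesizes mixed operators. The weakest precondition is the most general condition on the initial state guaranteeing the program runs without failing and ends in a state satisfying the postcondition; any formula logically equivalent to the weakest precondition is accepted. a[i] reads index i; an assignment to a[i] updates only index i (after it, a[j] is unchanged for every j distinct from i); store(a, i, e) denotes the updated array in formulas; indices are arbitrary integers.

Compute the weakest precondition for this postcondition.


Working backward. After the program, the postcondition s - 7 >= 3*z - s + 4 && 3*s + 3*u >= 0 must hold; in canonical form it is 2*s >= 3*z + 11 && 3*s + 3*u >= 0.
Before buf[z + 2] := 2*u + 2: 2*s >= 3*z + 11 && 3*s + 3*u >= 0
Before a[u] := z - 3*u - 4: 2*s >= 3*z + 11 && 3*s + 3*u >= 0
Before z := buf[s + 3] - 5: 2*s >= 3*buf[s + 3] - 4 && 3*s + 3*u >= 0
Answer: WP = 2*s >= 3*buf[s + 3] - 4 && 3*s + 3*u >= 0


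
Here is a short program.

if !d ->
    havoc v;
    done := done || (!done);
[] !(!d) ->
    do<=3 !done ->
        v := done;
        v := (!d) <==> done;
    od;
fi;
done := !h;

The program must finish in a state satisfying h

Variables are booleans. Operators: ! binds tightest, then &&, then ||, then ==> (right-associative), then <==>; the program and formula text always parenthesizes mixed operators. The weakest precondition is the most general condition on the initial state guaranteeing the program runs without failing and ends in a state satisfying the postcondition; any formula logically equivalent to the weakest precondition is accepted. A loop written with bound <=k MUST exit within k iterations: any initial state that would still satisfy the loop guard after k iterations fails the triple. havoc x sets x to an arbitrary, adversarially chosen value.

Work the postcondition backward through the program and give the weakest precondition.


Working backward. After the program, h must hold.
Before done := !h: h
Then branch requires h; else branch requires ((!done) ==> (((!done) ==> (((!done) ==> (done && h)) && (done ==> h))) && (done ==> h))) && (done ==> h).
Before the if: ((!d) ==> h) && (d ==> (((!done) ==> (((!done) ==> (((!done) ==> (done && h)) && (done ==> h))) && (done ==> h))) && (done ==> h)))
Answer: WP = ((!d) ==> h) && (d ==> (((!done) ==> (((!done) ==> (((!done) ==> (done && h)) && (done ==> h))) && (done ==> h))) && (done ==> h)))


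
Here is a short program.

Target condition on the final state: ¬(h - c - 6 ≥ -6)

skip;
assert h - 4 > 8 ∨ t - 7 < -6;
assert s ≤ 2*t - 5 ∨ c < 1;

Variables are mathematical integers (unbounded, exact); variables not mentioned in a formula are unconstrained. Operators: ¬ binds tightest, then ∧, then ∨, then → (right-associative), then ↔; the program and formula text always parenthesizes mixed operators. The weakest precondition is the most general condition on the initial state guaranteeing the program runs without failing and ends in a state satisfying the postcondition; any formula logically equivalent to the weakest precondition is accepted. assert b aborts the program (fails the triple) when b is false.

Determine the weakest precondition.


Working backward. After the program, the postcondition ¬(h - c - 6 ≥ -6) must hold; in canonical form it is ¬(h ≥ c).
Before assert s ≤ 2*t - 5 ∨ c < 1: (s ≤ 2*t - 5 ∨ c < 1) ∧ (¬(h ≥ c))
Before assert h - 4 > 8 ∨ t - 7 < -6: (h > 12 ∨ t < 1) ∧ (s ≤ 2*t - 5 ∨ c < 1) ∧ (¬(h ≥ c))
Before skip: (h > 12 ∨ t < 1) ∧ (s ≤ 2*t - 5 ∨ c < 1) ∧ (¬(h ≥ c))
Answer: WP = (h > 12 ∨ t < 1) ∧ (s ≤ 2*t - 5 ∨ c < 1) ∧ (¬(h ≥ c))
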